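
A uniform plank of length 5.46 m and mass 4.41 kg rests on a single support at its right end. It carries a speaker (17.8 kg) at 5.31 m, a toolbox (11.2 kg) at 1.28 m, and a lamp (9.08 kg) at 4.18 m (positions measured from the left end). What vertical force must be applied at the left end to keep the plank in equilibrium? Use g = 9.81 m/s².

Take moments about the right end.
Beam weight: 4.41 × 9.81 = 43.26 N down at 2.73 m → arm 2.73 m, τ = 43.26 × 2.73 = 118.1 N·m counterclockwise.
Speaker: 17.8 × 9.81 = 174.6 N down at 5.31 m → arm 0.15 m, τ = 174.6 × 0.15 = 26.19 N·m counterclockwise.
Toolbox: 11.2 × 9.81 = 109.9 N down at 1.28 m → arm 4.18 m, τ = 109.9 × 4.18 = 459.4 N·m counterclockwise.
Lamp: 9.08 × 9.81 = 89.07 N down at 4.18 m → arm 1.28 m, τ = 89.07 × 1.28 = 114 N·m counterclockwise.
Net moment of the loads = 717.7 N·m counterclockwise.
The upward force F acts at the left end, arm 5.46 m, giving F × 5.46 clockwise.
Setting net torque to zero: F × 5.46 = 717.7 → F = 717.7 / 5.46 = 131 N.

F ≈ 131 N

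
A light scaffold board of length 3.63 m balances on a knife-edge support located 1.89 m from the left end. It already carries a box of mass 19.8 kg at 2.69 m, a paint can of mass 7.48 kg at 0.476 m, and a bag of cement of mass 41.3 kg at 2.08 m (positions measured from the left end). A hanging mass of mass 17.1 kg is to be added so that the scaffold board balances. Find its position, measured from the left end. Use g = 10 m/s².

About the knife-edge support (at 1.89 m from the left end):
Box: 19.8 × 10 = 198 N down at 2.69 m → arm 0.8 m, τ = 198 × 0.8 = 158.4 N·m clockwise.
Paint can: 7.48 × 10 = 74.8 N down at 0.476 m → arm 1.414 m, τ = 74.8 × 1.414 = 105.8 N·m counterclockwise.
Bag of cement: 41.3 × 10 = 413 N down at 2.08 m → arm 0.19 m, τ = 413 × 0.19 = 78.47 N·m clockwise.
Net moment of existing loads = 131.1 N·m clockwise.
The hanging mass weighs 17.1 × 10 = 171 N and must supply an equal counterclockwise moment, so its lever arm about the knife-edge support is 131.1 / 171 = 0.767 m.
That puts it at 1.89 − 0.767 = 1.12 m from the left end.

x ≈ 1.12 m from the left end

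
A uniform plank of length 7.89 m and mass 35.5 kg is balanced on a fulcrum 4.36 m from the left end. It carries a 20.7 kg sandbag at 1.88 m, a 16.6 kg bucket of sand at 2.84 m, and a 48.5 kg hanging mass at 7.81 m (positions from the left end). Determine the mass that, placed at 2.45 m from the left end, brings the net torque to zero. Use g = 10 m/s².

About the fulcrum (at 4.36 m from the left end):
Beam weight: 35.5 × 10 = 355 N down at 3.945 m → arm 0.415 m, τ = 355 × 0.415 = 147.3 N·m counterclockwise.
Sandbag: 20.7 × 10 = 207 N down at 1.88 m → arm 2.48 m, τ = 207 × 2.48 = 513.4 N·m counterclockwise.
Bucket of sand: 16.6 × 10 = 166 N down at 2.84 m → arm 1.52 m, τ = 166 × 1.52 = 252.3 N·m counterclockwise.
Hanging mass: 48.5 × 10 = 485 N down at 7.81 m → arm 3.45 m, τ = 485 × 3.45 = 1673 N·m clockwise.
Net moment of known loads = 760 N·m clockwise.
An unknown mass m at 2.45 m has arm 1.91 m; its moment is m·g·1.91 counterclockwise.
For rotational equilibrium, m × 10 × 1.91 = 760, so m = 760 / (10 × 1.91) = 39.8 kg.

m ≈ 39.8 kg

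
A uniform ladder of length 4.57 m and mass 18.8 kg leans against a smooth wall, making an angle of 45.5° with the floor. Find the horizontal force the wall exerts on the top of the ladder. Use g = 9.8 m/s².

About the foot of the ladder:
Ladder weight 18.8×9.8 = 184.2 N acts at 2.285 m along the ladder; its horizontal arm is 2.285·cos45.5° = 1.602 m → τ = 295.1 N·m clockwise.
Wall normal N acts horizontally at the top; its moment arm is the height L sinθ = 4.57·sin45.5° = 3.26 m, counterclockwise.
Setting net torque to zero: N × 3.26 = 295.1 → N = 90.5 N.

N_wall ≈ 90.5 N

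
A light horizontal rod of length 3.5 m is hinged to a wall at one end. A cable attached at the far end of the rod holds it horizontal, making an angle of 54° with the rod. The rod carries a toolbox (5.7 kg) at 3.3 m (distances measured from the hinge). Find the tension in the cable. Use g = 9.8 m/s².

T ≈ 65.1 N

About the hinge:
Toolbox: 5.7 × 9.8 = 55.86 N down at 3.3 m → arm 3.3 m, τ = 55.86 × 3.3 = 184.3 N·m clockwise.
Total clockwise load moment = 184.3 N·m.
The cable tension T acts at 3.5 m; only its component perpendicular to the rod, T sinθ, produces torque. sin 54° = 0.809.
Balancing moments: T × 3.5 × 0.809 = 184.3, giving T = 184.3 / 2.832 = 65.1 N.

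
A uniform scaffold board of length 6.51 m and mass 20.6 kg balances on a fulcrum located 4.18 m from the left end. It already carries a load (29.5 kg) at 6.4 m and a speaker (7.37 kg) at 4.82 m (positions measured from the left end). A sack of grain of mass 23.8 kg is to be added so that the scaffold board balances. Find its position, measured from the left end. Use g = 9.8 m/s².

Sum moments about the fulcrum (at 4.18 m from the left end) (the support reaction has zero arm there).
Beam weight: 20.6 × 9.8 = 201.9 N down at 3.255 m → arm 0.925 m, τ = 201.9 × 0.925 = 186.8 N·m counterclockwise.
Load: 29.5 × 9.8 = 289.1 N down at 6.4 m → arm 2.22 m, τ = 289.1 × 2.22 = 641.8 N·m clockwise.
Speaker: 7.37 × 9.8 = 72.23 N down at 4.82 m → arm 0.64 m, τ = 72.23 × 0.64 = 46.23 N·m clockwise.
Net moment of existing loads = 501.2 N·m clockwise.
The sack of grain weighs 23.8 × 9.8 = 233.2 N and must supply an equal counterclockwise moment, so its lever arm about the fulcrum is 501.2 / 233.2 = 2.15 m.
That puts it at 4.18 − 2.15 = 2.03 m from the left end.

x ≈ 2.03 m from the left end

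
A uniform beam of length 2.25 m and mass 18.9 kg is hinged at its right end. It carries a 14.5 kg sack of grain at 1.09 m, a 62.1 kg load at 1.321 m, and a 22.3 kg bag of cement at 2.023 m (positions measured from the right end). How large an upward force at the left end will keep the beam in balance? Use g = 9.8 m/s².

F ≈ 715 N

Take moments about the right end.
Beam weight: 18.9 × 9.8 = 185.2 N down at 1.125 m → arm 1.125 m, τ = 185.2 × 1.125 = 208.3 N·m counterclockwise.
Sack of grain: 14.5 × 9.8 = 142.1 N down at 1.09 m → arm 1.09 m, τ = 142.1 × 1.09 = 154.9 N·m counterclockwise.
Load: 62.1 × 9.8 = 608.6 N down at 1.321 m → arm 1.321 m, τ = 608.6 × 1.321 = 804 N·m counterclockwise.
Bag of cement: 22.3 × 9.8 = 218.5 N down at 2.023 m → arm 2.023 m, τ = 218.5 × 2.023 = 442 N·m counterclockwise.
Net moment of the loads = 1609 N·m counterclockwise.
The upward force F acts at the left end, arm 2.25 m, giving F × 2.25 clockwise.
Setting net torque to zero: F × 2.25 = 1609 → F = 1609 / 2.25 = 715 N.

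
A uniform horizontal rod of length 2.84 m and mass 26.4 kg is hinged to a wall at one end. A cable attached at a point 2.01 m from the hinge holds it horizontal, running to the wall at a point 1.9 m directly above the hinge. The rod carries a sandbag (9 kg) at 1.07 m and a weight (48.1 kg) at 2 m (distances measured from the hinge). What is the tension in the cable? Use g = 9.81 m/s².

About the hinge:
Beam weight: 26.4 × 9.81 = 259 N down at 1.42 m → arm 1.42 m, τ = 259 × 1.42 = 367.8 N·m clockwise.
Sandbag: 9 × 9.81 = 88.29 N down at 1.07 m → arm 1.07 m, τ = 88.29 × 1.07 = 94.47 N·m clockwise.
Weight: 48.1 × 9.81 = 471.9 N down at 2 m → arm 2 m, τ = 471.9 × 2 = 943.8 N·m clockwise.
Total clockwise load moment = 1406 N·m.
The cable tension T acts at 2.01 m; only its component perpendicular to the rod, T sinθ, produces torque. sinθ = h/√(h²+d²) = 1.9/√(1.9²+2.01²) = 0.6869.
Setting net torque to zero: T × 2.01 × 0.6869 = 1406 → T = 1406 / 1.381 = 1020 N.

T ≈ 1020 N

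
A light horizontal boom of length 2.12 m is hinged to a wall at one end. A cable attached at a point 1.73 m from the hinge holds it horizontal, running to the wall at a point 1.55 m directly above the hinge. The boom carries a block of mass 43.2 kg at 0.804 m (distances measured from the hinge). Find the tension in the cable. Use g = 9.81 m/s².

Sum moments about the hinge (the unknown hinge reaction has zero arm there).
Block: 43.2 × 9.81 = 423.8 N down at 0.804 m → arm 0.804 m, τ = 423.8 × 0.804 = 340.7 N·m clockwise.
Total clockwise load moment = 340.7 N·m.
The cable tension T acts at 1.73 m; only its component perpendicular to the boom, T sinθ, produces torque. sinθ = h/√(h²+d²) = 1.55/√(1.55²+1.73²) = 0.6673.
Setting net torque to zero: T × 1.73 × 0.6673 = 340.7 → T = 340.7 / 1.154 = 295 N.

T ≈ 295 N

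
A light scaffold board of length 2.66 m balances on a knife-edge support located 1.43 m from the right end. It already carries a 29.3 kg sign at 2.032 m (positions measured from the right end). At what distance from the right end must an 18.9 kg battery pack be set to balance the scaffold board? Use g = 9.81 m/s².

Sum moments about the knife-edge support (at 1.43 m from the right end) (the support reaction has zero arm there).
Sign: 29.3 × 9.81 = 287.4 N down at 2.032 m → arm 0.602 m, τ = 287.4 × 0.602 = 173 N·m counterclockwise.
Net moment of existing loads = 173 N·m counterclockwise.
The battery pack weighs 18.9 × 9.81 = 185.4 N and must supply an equal clockwise moment, so its lever arm about the knife-edge support is 173 / 185.4 = 0.933 m.
That puts it at 1.43 − 0.933 = 0.497 m from the right end.

x ≈ 0.497 m from the right end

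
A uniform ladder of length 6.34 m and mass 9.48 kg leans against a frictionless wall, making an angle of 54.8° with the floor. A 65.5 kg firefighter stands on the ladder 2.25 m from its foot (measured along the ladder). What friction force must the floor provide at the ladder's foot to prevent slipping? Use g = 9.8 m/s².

Sum moments about the foot of the ladder (the floor normal and friction both act there and drop out).
Ladder weight 9.48×9.8 = 92.9 N acts at 3.17 m along the ladder; its horizontal arm is 3.17·cos54.8° = 1.827 m → τ = 169.7 N·m clockwise.
Firefighter: 65.5×9.8 = 641.9 N at 2.25 m → arm 1.297 m → τ = 832.5 N·m clockwise.
Wall normal N acts horizontally at the top; its moment arm is the height L sinθ = 6.34·sin54.8° = 5.181 m, counterclockwise.
Balancing moments: N × 5.181 = 1002, giving N = 193 N.
ΣFx = 0: friction at the foot balances the wall's push, so f = N_wall = 193 N.

f ≈ 193 N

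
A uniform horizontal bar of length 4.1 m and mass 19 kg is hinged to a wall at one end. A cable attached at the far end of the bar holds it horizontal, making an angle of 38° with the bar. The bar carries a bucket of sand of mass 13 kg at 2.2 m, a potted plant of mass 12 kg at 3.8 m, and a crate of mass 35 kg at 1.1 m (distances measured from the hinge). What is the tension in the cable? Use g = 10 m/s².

T ≈ 601 N

About the hinge:
Beam weight: 19 × 10 = 190 N down at 2.05 m → arm 2.05 m, τ = 190 × 2.05 = 389.5 N·m clockwise.
Bucket of sand: 13 × 10 = 130 N down at 2.2 m → arm 2.2 m, τ = 130 × 2.2 = 286 N·m clockwise.
Potted plant: 12 × 10 = 120 N down at 3.8 m → arm 3.8 m, τ = 120 × 3.8 = 456 N·m clockwise.
Crate: 35 × 10 = 350 N down at 1.1 m → arm 1.1 m, τ = 350 × 1.1 = 385 N·m clockwise.
Total clockwise load moment = 1516 N·m.
The cable tension T acts at 4.1 m; only its component perpendicular to the bar, T sinθ, produces torque. sin 38° = 0.6157.
Setting net torque to zero: T × 4.1 × 0.6157 = 1516 → T = 1516 / 2.524 = 601 N.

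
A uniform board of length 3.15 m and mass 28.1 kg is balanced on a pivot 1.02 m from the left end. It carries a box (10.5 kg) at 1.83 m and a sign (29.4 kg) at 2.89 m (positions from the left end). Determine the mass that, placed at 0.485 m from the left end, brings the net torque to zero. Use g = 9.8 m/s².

m ≈ 148 kg

Sum moments about the pivot (at 1.02 m from the left end) (the support reaction has zero arm there).
Beam weight: 28.1 × 9.8 = 275.4 N down at 1.575 m → arm 0.555 m, τ = 275.4 × 0.555 = 152.8 N·m clockwise.
Box: 10.5 × 9.8 = 102.9 N down at 1.83 m → arm 0.81 m, τ = 102.9 × 0.81 = 83.35 N·m clockwise.
Sign: 29.4 × 9.8 = 288.1 N down at 2.89 m → arm 1.87 m, τ = 288.1 × 1.87 = 538.7 N·m clockwise.
Net moment of known loads = 774.9 N·m clockwise.
An unknown mass m at 0.485 m has arm 0.535 m; its moment is m·g·0.535 counterclockwise.
For rotational equilibrium, m × 9.8 × 0.535 = 774.9, so m = 774.9 / (9.8 × 0.535) = 148 kg.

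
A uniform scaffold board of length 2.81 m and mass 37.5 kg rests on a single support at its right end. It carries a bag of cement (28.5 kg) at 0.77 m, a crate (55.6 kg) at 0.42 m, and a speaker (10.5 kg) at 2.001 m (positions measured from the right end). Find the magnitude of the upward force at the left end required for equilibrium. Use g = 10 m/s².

F ≈ 423 N

Choose the right end as the axis so the unknown pivot reaction has zero arm there.
Beam weight: 37.5 × 10 = 375 N down at 1.405 m → arm 1.405 m, τ = 375 × 1.405 = 526.9 N·m counterclockwise.
Bag of cement: 28.5 × 10 = 285 N down at 0.77 m → arm 0.77 m, τ = 285 × 0.77 = 219.5 N·m counterclockwise.
Crate: 55.6 × 10 = 556 N down at 0.42 m → arm 0.42 m, τ = 556 × 0.42 = 233.5 N·m counterclockwise.
Speaker: 10.5 × 10 = 105 N down at 2.001 m → arm 2.001 m, τ = 105 × 2.001 = 210.1 N·m counterclockwise.
Net moment of the loads = 1190 N·m counterclockwise.
The upward force F acts at the left end, arm 2.81 m, giving F × 2.81 clockwise.
Balancing moments: F × 2.81 = 1190, giving F = 1190 / 2.81 = 423 N.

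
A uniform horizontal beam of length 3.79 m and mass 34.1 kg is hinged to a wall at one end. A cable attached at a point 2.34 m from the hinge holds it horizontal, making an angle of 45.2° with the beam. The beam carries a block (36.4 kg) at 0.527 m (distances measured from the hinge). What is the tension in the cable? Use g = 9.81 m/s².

T ≈ 495 N

About the hinge:
Beam weight: 34.1 × 9.81 = 334.5 N down at 1.895 m → arm 1.895 m, τ = 334.5 × 1.895 = 633.9 N·m clockwise.
Block: 36.4 × 9.81 = 357.1 N down at 0.527 m → arm 0.527 m, τ = 357.1 × 0.527 = 188.2 N·m clockwise.
Total clockwise load moment = 822.1 N·m.
The cable tension T acts at 2.34 m; only its component perpendicular to the beam, T sinθ, produces torque. sin 45.2° = 0.7096.
Setting net torque to zero: T × 2.34 × 0.7096 = 822.1 → T = 822.1 / 1.66 = 495 N.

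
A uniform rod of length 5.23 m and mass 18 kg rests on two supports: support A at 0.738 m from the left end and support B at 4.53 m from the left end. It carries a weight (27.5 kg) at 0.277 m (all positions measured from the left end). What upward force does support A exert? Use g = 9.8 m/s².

Take moments about support B.
Beam weight: 18 × 9.8 = 176.4 N down at 2.615 m → arm 1.915 m, τ = 176.4 × 1.915 = 337.8 N·m counterclockwise.
Weight: 27.5 × 9.8 = 269.5 N down at 0.277 m → arm 4.253 m, τ = 269.5 × 4.253 = 1146 N·m counterclockwise.
Net load moment about support B = 1484 N·m counterclockwise.
Reaction R at support A is upward at 0.738 m, arm 3.792 m → moment R × 3.792 clockwise.
Στ = 0 ⇒ R × 3.792 = 1484 ⇒ R = 391 N.

R_A ≈ 391 N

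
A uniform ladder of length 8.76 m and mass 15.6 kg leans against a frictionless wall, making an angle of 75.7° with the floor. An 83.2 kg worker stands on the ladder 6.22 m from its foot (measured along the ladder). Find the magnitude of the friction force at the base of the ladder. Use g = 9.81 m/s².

f ≈ 167 N

Take moments about the foot of the ladder.
Ladder weight 15.6×9.81 = 153 N acts at 4.38 m along the ladder; its horizontal arm is 4.38·cos75.7° = 1.082 m → τ = 165.5 N·m clockwise.
Worker: 83.2×9.81 = 816.2 N at 6.22 m → arm 1.536 m → τ = 1254 N·m clockwise.
Wall normal N acts horizontally at the top; its moment arm is the height L sinθ = 8.76·sin75.7° = 8.489 m, counterclockwise.
Στ = 0 ⇒ N × 8.489 = 1420 ⇒ N = 167 N.
ΣFx = 0: friction at the foot balances the wall's push, so f = N_wall = 167 N.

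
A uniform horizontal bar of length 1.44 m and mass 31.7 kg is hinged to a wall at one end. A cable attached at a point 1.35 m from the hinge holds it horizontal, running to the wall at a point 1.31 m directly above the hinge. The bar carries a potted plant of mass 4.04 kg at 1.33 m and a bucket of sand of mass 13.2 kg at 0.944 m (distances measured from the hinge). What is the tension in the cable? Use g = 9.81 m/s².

T ≈ 424 N

Taking torques about the hinge:
Beam weight: 31.7 × 9.81 = 311 N down at 0.72 m → arm 0.72 m, τ = 311 × 0.72 = 223.9 N·m clockwise.
Potted plant: 4.04 × 9.81 = 39.63 N down at 1.33 m → arm 1.33 m, τ = 39.63 × 1.33 = 52.71 N·m clockwise.
Bucket of sand: 13.2 × 9.81 = 129.5 N down at 0.944 m → arm 0.944 m, τ = 129.5 × 0.944 = 122.2 N·m clockwise.
Total clockwise load moment = 398.8 N·m.
The cable tension T acts at 1.35 m; only its component perpendicular to the bar, T sinθ, produces torque. sinθ = h/√(h²+d²) = 1.31/√(1.31²+1.35²) = 0.6964.
For rotational equilibrium, T × 1.35 × 0.6964 = 398.8, so T = 398.8 / 0.9401 = 424 N.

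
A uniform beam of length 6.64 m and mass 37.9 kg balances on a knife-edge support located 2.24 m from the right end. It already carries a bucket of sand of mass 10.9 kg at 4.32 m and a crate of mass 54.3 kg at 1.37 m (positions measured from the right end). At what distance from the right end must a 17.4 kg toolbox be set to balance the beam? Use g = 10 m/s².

x ≈ 1.3 m from the right end

Take moments about the knife-edge support (at 2.24 m from the right end).
Beam weight: 37.9 × 10 = 379 N down at 3.32 m → arm 1.08 m, τ = 379 × 1.08 = 409.3 N·m counterclockwise.
Bucket of sand: 10.9 × 10 = 109 N down at 4.32 m → arm 2.08 m, τ = 109 × 2.08 = 226.7 N·m counterclockwise.
Crate: 54.3 × 10 = 543 N down at 1.37 m → arm 0.87 m, τ = 543 × 0.87 = 472.4 N·m clockwise.
Net moment of existing loads = 163.6 N·m counterclockwise.
The toolbox weighs 17.4 × 10 = 174 N and must supply an equal clockwise moment, so its lever arm about the knife-edge support is 163.6 / 174 = 0.94 m.
That puts it at 2.24 − 0.94 = 1.3 m from the right end.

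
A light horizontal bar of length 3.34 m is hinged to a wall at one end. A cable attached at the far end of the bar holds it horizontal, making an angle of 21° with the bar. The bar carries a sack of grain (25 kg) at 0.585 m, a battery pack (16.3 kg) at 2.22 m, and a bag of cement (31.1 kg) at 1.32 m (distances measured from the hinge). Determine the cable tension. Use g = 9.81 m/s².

T ≈ 753 N

About the hinge:
Sack of grain: 25 × 9.81 = 245.2 N down at 0.585 m → arm 0.585 m, τ = 245.2 × 0.585 = 143.4 N·m clockwise.
Battery pack: 16.3 × 9.81 = 159.9 N down at 2.22 m → arm 2.22 m, τ = 159.9 × 2.22 = 355 N·m clockwise.
Bag of cement: 31.1 × 9.81 = 305.1 N down at 1.32 m → arm 1.32 m, τ = 305.1 × 1.32 = 402.7 N·m clockwise.
Total clockwise load moment = 901.1 N·m.
The cable tension T acts at 3.34 m; only its component perpendicular to the bar, T sinθ, produces torque. sin 21° = 0.3584.
For rotational equilibrium, T × 3.34 × 0.3584 = 901.1, so T = 901.1 / 1.197 = 753 N.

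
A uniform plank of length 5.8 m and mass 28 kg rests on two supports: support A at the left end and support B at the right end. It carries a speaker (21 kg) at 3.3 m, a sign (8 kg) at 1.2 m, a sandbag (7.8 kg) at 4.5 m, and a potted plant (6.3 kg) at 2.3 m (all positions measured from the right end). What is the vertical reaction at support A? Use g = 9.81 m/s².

About support B:
Beam weight: 28 × 9.81 = 274.7 N down at 2.9 m → arm 2.9 m, τ = 274.7 × 2.9 = 796.6 N·m counterclockwise.
Speaker: 21 × 9.81 = 206 N down at 3.3 m → arm 3.3 m, τ = 206 × 3.3 = 679.8 N·m counterclockwise.
Sign: 8 × 9.81 = 78.48 N down at 1.2 m → arm 1.2 m, τ = 78.48 × 1.2 = 94.18 N·m counterclockwise.
Sandbag: 7.8 × 9.81 = 76.52 N down at 4.5 m → arm 4.5 m, τ = 76.52 × 4.5 = 344.3 N·m counterclockwise.
Potted plant: 6.3 × 9.81 = 61.8 N down at 2.3 m → arm 2.3 m, τ = 61.8 × 2.3 = 142.1 N·m counterclockwise.
Net load moment about support B = 2057 N·m counterclockwise.
Reaction R at support A is upward at 5.8 m, arm 5.8 m → moment R × 5.8 clockwise.
Balancing moments: R × 5.8 = 2057, giving R = 355 N.

R_A ≈ 355 N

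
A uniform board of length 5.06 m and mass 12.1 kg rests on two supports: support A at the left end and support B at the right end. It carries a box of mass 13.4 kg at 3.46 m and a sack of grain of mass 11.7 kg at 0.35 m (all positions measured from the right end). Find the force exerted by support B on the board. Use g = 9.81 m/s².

Taking torques about support A:
Beam weight: 12.1 × 9.81 = 118.7 N down at 2.53 m → arm 2.53 m, τ = 118.7 × 2.53 = 300.3 N·m clockwise.
Box: 13.4 × 9.81 = 131.5 N down at 3.46 m → arm 1.6 m, τ = 131.5 × 1.6 = 210.4 N·m clockwise.
Sack of grain: 11.7 × 9.81 = 114.8 N down at 0.35 m → arm 4.71 m, τ = 114.8 × 4.71 = 540.7 N·m clockwise.
Net load moment about support A = 1051 N·m clockwise.
Reaction R at support B is upward at 0 m, arm 5.06 m → moment R × 5.06 counterclockwise.
Στ = 0 ⇒ R × 5.06 = 1051 ⇒ R = 208 N.

R_B ≈ 208 N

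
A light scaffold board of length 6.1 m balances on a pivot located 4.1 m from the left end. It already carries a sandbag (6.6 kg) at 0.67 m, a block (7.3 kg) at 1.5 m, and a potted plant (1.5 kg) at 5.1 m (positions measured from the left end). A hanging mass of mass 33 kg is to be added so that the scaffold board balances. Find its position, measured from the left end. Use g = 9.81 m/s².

Sum moments about the pivot (at 4.1 m from the left end) (the support reaction has zero arm there).
Sandbag: 6.6 × 9.81 = 64.75 N down at 0.67 m → arm 3.43 m, τ = 64.75 × 3.43 = 222.1 N·m counterclockwise.
Block: 7.3 × 9.81 = 71.61 N down at 1.5 m → arm 2.6 m, τ = 71.61 × 2.6 = 186.2 N·m counterclockwise.
Potted plant: 1.5 × 9.81 = 14.71 N down at 5.1 m → arm 1 m, τ = 14.71 × 1 = 14.71 N·m clockwise.
Net moment of existing loads = 393.6 N·m counterclockwise.
The hanging mass weighs 33 × 9.81 = 323.7 N and must supply an equal clockwise moment, so its lever arm about the pivot is 393.6 / 323.7 = 1.22 m.
That puts it at 4.1 + 1.22 = 5.32 m from the left end.

x ≈ 5.32 m from the left end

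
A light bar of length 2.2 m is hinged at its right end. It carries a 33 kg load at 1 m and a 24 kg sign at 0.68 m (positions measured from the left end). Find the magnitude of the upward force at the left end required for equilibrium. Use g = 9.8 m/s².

F ≈ 339 N

Sum moments about the right end (the unknown pivot reaction has zero arm there).
Load: 33 × 9.8 = 323.4 N down at 1 m → arm 1.2 m, τ = 323.4 × 1.2 = 388.1 N·m counterclockwise.
Sign: 24 × 9.8 = 235.2 N down at 0.68 m → arm 1.52 m, τ = 235.2 × 1.52 = 357.5 N·m counterclockwise.
Net moment of the loads = 745.6 N·m counterclockwise.
The upward force F acts at the left end, arm 2.2 m, giving F × 2.2 clockwise.
Στ = 0 ⇒ F × 2.2 = 745.6 ⇒ F = 745.6 / 2.2 = 339 N.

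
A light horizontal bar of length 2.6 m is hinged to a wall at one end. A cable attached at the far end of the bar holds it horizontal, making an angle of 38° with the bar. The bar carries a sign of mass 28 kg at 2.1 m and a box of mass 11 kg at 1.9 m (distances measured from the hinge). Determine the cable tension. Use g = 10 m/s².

Taking torques about the hinge:
Sign: 28 × 10 = 280 N down at 2.1 m → arm 2.1 m, τ = 280 × 2.1 = 588 N·m clockwise.
Box: 11 × 10 = 110 N down at 1.9 m → arm 1.9 m, τ = 110 × 1.9 = 209 N·m clockwise.
Total clockwise load moment = 797 N·m.
The cable tension T acts at 2.6 m; only its component perpendicular to the bar, T sinθ, produces torque. sin 38° = 0.6157.
Balancing moments: T × 2.6 × 0.6157 = 797, giving T = 797 / 1.601 = 498 N.

T ≈ 498 N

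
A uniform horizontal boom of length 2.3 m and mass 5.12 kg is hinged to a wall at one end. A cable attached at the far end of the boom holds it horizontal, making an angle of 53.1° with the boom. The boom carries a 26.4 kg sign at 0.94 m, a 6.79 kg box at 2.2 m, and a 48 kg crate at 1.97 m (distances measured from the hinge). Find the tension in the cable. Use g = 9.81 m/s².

T ≈ 748 N

Taking torques about the hinge:
Beam weight: 5.12 × 9.81 = 50.23 N down at 1.15 m → arm 1.15 m, τ = 50.23 × 1.15 = 57.76 N·m clockwise.
Sign: 26.4 × 9.81 = 259 N down at 0.94 m → arm 0.94 m, τ = 259 × 0.94 = 243.5 N·m clockwise.
Box: 6.79 × 9.81 = 66.61 N down at 2.2 m → arm 2.2 m, τ = 66.61 × 2.2 = 146.5 N·m clockwise.
Crate: 48 × 9.81 = 470.9 N down at 1.97 m → arm 1.97 m, τ = 470.9 × 1.97 = 927.7 N·m clockwise.
Total clockwise load moment = 1375 N·m.
The cable tension T acts at 2.3 m; only its component perpendicular to the boom, T sinθ, produces torque. sin 53.1° = 0.7997.
Balancing moments: T × 2.3 × 0.7997 = 1375, giving T = 1375 / 1.839 = 748 N.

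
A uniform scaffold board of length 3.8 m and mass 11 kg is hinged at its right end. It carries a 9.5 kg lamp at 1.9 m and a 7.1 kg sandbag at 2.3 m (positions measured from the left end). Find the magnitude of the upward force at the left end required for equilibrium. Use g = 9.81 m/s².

F ≈ 128 N

Take moments about the right end.
Beam weight: 11 × 9.81 = 107.9 N down at 1.9 m → arm 1.9 m, τ = 107.9 × 1.9 = 205 N·m counterclockwise.
Lamp: 9.5 × 9.81 = 93.2 N down at 1.9 m → arm 1.9 m, τ = 93.2 × 1.9 = 177.1 N·m counterclockwise.
Sandbag: 7.1 × 9.81 = 69.65 N down at 2.3 m → arm 1.5 m, τ = 69.65 × 1.5 = 104.5 N·m counterclockwise.
Net moment of the loads = 486.6 N·m counterclockwise.
The upward force F acts at the left end, arm 3.8 m, giving F × 3.8 clockwise.
Στ = 0 ⇒ F × 3.8 = 486.6 ⇒ F = 486.6 / 3.8 = 128 N.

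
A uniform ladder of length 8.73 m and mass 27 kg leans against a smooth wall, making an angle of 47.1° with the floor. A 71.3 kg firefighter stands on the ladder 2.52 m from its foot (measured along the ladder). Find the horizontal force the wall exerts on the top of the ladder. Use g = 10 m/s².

N_wall ≈ 317 N

Choose the foot of the ladder as the axis so the floor normal and friction both act there and drop out.
Ladder weight 27×10 = 270 N acts at 4.365 m along the ladder; its horizontal arm is 4.365·cos47.1° = 2.971 m → τ = 802.2 N·m clockwise.
Firefighter: 71.3×10 = 713 N at 2.52 m → arm 1.715 m → τ = 1223 N·m clockwise.
Wall normal N acts horizontally at the top; its moment arm is the height L sinθ = 8.73·sin47.1° = 6.395 m, counterclockwise.
Setting net torque to zero: N × 6.395 = 2025 → N = 317 N.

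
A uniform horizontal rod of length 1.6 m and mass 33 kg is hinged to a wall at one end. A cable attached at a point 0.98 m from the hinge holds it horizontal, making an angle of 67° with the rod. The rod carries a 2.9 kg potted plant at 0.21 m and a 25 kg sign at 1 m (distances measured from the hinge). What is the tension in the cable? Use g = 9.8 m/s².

T ≈ 565 N

Sum moments about the hinge (the unknown hinge reaction has zero arm there).
Beam weight: 33 × 9.8 = 323.4 N down at 0.8 m → arm 0.8 m, τ = 323.4 × 0.8 = 258.7 N·m clockwise.
Potted plant: 2.9 × 9.8 = 28.42 N down at 0.21 m → arm 0.21 m, τ = 28.42 × 0.21 = 5.968 N·m clockwise.
Sign: 25 × 9.8 = 245 N down at 1 m → arm 1 m, τ = 245 × 1 = 245 N·m clockwise.
Total clockwise load moment = 509.7 N·m.
The cable tension T acts at 0.98 m; only its component perpendicular to the rod, T sinθ, produces torque. sin 67° = 0.9205.
Setting net torque to zero: T × 0.98 × 0.9205 = 509.7 → T = 509.7 / 0.9021 = 565 N.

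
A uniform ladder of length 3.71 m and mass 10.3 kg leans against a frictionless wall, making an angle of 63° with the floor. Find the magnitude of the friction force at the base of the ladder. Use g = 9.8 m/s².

f ≈ 25.7 N

About the foot of the ladder:
Ladder weight 10.3×9.8 = 100.9 N acts at 1.855 m along the ladder; its horizontal arm is 1.855·cos63° = 0.8422 m → τ = 84.98 N·m clockwise.
Wall normal N acts horizontally at the top; its moment arm is the height L sinθ = 3.71·sin63° = 3.306 m, counterclockwise.
Setting net torque to zero: N × 3.306 = 84.98 → N = 25.7 N.
ΣFx = 0: friction at the foot balances the wall's push, so f = N_wall = 25.7 N.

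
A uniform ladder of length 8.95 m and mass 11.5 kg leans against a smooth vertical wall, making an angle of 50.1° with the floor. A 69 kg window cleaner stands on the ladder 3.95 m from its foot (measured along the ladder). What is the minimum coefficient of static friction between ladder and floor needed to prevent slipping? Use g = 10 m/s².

Choose the foot of the ladder as the axis so the floor normal and friction both act there and drop out.
Ladder weight 11.5×10 = 115 N acts at 4.475 m along the ladder; its horizontal arm is 4.475·cos50.1° = 2.87 m → τ = 330.1 N·m clockwise.
Window cleaner: 69×10 = 690 N at 3.95 m → arm 2.534 m → τ = 1748 N·m clockwise.
Wall normal N acts horizontally at the top; its moment arm is the height L sinθ = 8.95·sin50.1° = 6.866 m, counterclockwise.
Στ = 0 ⇒ N × 6.866 = 2078 ⇒ N = 302.7 N.
ΣFx = 0 ⇒ f = N_wall = 302.7 N. ΣFy = 0 ⇒ N_floor = 805 N.
μ_min = f / N_floor = 302.7 / 805 = 0.376.

μ_min ≈ 0.376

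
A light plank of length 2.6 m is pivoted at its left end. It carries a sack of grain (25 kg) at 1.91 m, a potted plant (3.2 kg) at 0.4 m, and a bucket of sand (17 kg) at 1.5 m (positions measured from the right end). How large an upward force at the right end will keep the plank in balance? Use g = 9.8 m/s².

Take moments about the left end.
Sack of grain: 25 × 9.8 = 245 N down at 1.91 m → arm 0.69 m, τ = 245 × 0.69 = 169 N·m clockwise.
Potted plant: 3.2 × 9.8 = 31.36 N down at 0.4 m → arm 2.2 m, τ = 31.36 × 2.2 = 68.99 N·m clockwise.
Bucket of sand: 17 × 9.8 = 166.6 N down at 1.5 m → arm 1.1 m, τ = 166.6 × 1.1 = 183.3 N·m clockwise.
Net moment of the loads = 421.3 N·m clockwise.
The upward force F acts at the right end, arm 2.6 m, giving F × 2.6 counterclockwise.
For rotational equilibrium, F × 2.6 = 421.3, so F = 421.3 / 2.6 = 162 N.

F ≈ 162 N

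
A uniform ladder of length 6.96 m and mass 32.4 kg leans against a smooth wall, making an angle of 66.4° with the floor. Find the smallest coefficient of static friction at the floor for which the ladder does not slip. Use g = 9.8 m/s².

μ_min ≈ 0.218

About the foot of the ladder:
Ladder weight 32.4×9.8 = 317.5 N acts at 3.48 m along the ladder; its horizontal arm is 3.48·cos66.4° = 1.393 m → τ = 442.3 N·m clockwise.
Wall normal N acts horizontally at the top; its moment arm is the height L sinθ = 6.96·sin66.4° = 6.378 m, counterclockwise.
Balancing moments: N × 6.378 = 442.3, giving N = 69.35 N.
ΣFx = 0 ⇒ f = N_wall = 69.35 N. ΣFy = 0 ⇒ N_floor = 317.5 N.
μ_min = f / N_floor = 69.35 / 317.5 = 0.218.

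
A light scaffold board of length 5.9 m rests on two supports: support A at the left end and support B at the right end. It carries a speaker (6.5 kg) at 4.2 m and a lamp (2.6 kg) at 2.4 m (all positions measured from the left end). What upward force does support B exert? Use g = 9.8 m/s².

R_B ≈ 55.7 N

Taking torques about support A:
Speaker: 6.5 × 9.8 = 63.7 N down at 4.2 m → arm 4.2 m, τ = 63.7 × 4.2 = 267.5 N·m clockwise.
Lamp: 2.6 × 9.8 = 25.48 N down at 2.4 m → arm 2.4 m, τ = 25.48 × 2.4 = 61.15 N·m clockwise.
Net load moment about support A = 328.6 N·m clockwise.
Reaction R at support B is upward at 5.9 m, arm 5.9 m → moment R × 5.9 counterclockwise.
For rotational equilibrium, R × 5.9 = 328.6, so R = 55.7 N.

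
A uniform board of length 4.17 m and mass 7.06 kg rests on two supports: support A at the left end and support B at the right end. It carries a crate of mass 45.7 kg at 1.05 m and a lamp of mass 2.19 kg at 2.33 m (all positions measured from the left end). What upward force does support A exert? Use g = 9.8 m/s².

About support B:
Beam weight: 7.06 × 9.8 = 69.19 N down at 2.085 m → arm 2.085 m, τ = 69.19 × 2.085 = 144.3 N·m counterclockwise.
Crate: 45.7 × 9.8 = 447.9 N down at 1.05 m → arm 3.12 m, τ = 447.9 × 3.12 = 1397 N·m counterclockwise.
Lamp: 2.19 × 9.8 = 21.46 N down at 2.33 m → arm 1.84 m, τ = 21.46 × 1.84 = 39.49 N·m counterclockwise.
Net load moment about support B = 1581 N·m counterclockwise.
Reaction R at support A is upward at 0 m, arm 4.17 m → moment R × 4.17 clockwise.
Balancing moments: R × 4.17 = 1581, giving R = 379 N.

R_A ≈ 379 N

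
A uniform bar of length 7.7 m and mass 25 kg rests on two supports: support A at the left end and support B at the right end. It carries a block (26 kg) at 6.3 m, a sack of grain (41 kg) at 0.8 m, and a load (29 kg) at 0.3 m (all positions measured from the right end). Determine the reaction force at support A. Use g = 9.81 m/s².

R_A ≈ 384 N

Choose support B as the axis so its reaction then has zero moment arm.
Beam weight: 25 × 9.81 = 245.2 N down at 3.85 m → arm 3.85 m, τ = 245.2 × 3.85 = 944 N·m counterclockwise.
Block: 26 × 9.81 = 255.1 N down at 6.3 m → arm 6.3 m, τ = 255.1 × 6.3 = 1607 N·m counterclockwise.
Sack of grain: 41 × 9.81 = 402.2 N down at 0.8 m → arm 0.8 m, τ = 402.2 × 0.8 = 321.8 N·m counterclockwise.
Load: 29 × 9.81 = 284.5 N down at 0.3 m → arm 0.3 m, τ = 284.5 × 0.3 = 85.35 N·m counterclockwise.
Net load moment about support B = 2958 N·m counterclockwise.
Reaction R at support A is upward at 7.7 m, arm 7.7 m → moment R × 7.7 clockwise.
Setting net torque to zero: R × 7.7 = 2958 → R = 384 N.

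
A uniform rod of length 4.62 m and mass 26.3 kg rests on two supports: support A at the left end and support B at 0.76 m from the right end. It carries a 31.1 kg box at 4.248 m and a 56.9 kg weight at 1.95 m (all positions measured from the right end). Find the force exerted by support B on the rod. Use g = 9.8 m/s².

R_B ≈ 569 N

Sum moments about support A (its reaction then has zero moment arm).
Beam weight: 26.3 × 9.8 = 257.7 N down at 2.31 m → arm 2.31 m, τ = 257.7 × 2.31 = 595.3 N·m clockwise.
Box: 31.1 × 9.8 = 304.8 N down at 4.248 m → arm 0.372 m, τ = 304.8 × 0.372 = 113.4 N·m clockwise.
Weight: 56.9 × 9.8 = 557.6 N down at 1.95 m → arm 2.67 m, τ = 557.6 × 2.67 = 1489 N·m clockwise.
Net load moment about support A = 2198 N·m clockwise.
Reaction R at support B is upward at 0.76 m, arm 3.86 m → moment R × 3.86 counterclockwise.
Στ = 0 ⇒ R × 3.86 = 2198 ⇒ R = 569 N.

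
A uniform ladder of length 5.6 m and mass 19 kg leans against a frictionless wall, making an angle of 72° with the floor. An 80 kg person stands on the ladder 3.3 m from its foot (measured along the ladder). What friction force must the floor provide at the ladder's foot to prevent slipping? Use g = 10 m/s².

Taking torques about the foot of the ladder:
Ladder weight 19×10 = 190 N acts at 2.8 m along the ladder; its horizontal arm is 2.8·cos72° = 0.8652 m → τ = 164.4 N·m clockwise.
Person: 80×10 = 800 N at 3.3 m → arm 1.02 m → τ = 816 N·m clockwise.
Wall normal N acts horizontally at the top; its moment arm is the height L sinθ = 5.6·sin72° = 5.326 m, counterclockwise.
Setting net torque to zero: N × 5.326 = 980.4 → N = 184 N.
ΣFx = 0: friction at the foot balances the wall's push, so f = N_wall = 184 N.

f ≈ 184 N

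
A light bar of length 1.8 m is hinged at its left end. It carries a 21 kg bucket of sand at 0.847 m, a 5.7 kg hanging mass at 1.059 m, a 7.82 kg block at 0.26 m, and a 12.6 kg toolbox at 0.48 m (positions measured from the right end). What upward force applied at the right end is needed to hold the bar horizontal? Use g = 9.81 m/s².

F ≈ 288 N

Choose the left end as the axis so the unknown pivot reaction has zero arm there.
Bucket of sand: 21 × 9.81 = 206 N down at 0.847 m → arm 0.953 m, τ = 206 × 0.953 = 196.3 N·m clockwise.
Hanging mass: 5.7 × 9.81 = 55.92 N down at 1.059 m → arm 0.741 m, τ = 55.92 × 0.741 = 41.44 N·m clockwise.
Block: 7.82 × 9.81 = 76.71 N down at 0.26 m → arm 1.54 m, τ = 76.71 × 1.54 = 118.1 N·m clockwise.
Toolbox: 12.6 × 9.81 = 123.6 N down at 0.48 m → arm 1.32 m, τ = 123.6 × 1.32 = 163.2 N·m clockwise.
Net moment of the loads = 519 N·m clockwise.
The upward force F acts at the right end, arm 1.8 m, giving F × 1.8 counterclockwise.
For rotational equilibrium, F × 1.8 = 519, so F = 519 / 1.8 = 288 N.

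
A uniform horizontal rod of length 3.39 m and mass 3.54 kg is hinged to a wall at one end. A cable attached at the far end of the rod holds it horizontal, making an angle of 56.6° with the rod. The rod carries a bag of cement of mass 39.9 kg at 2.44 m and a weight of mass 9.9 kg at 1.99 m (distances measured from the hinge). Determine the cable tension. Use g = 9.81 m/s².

Taking torques about the hinge:
Beam weight: 3.54 × 9.81 = 34.73 N down at 1.695 m → arm 1.695 m, τ = 34.73 × 1.695 = 58.87 N·m clockwise.
Bag of cement: 39.9 × 9.81 = 391.4 N down at 2.44 m → arm 2.44 m, τ = 391.4 × 2.44 = 955 N·m clockwise.
Weight: 9.9 × 9.81 = 97.12 N down at 1.99 m → arm 1.99 m, τ = 97.12 × 1.99 = 193.3 N·m clockwise.
Total clockwise load moment = 1207 N·m.
The cable tension T acts at 3.39 m; only its component perpendicular to the rod, T sinθ, produces torque. sin 56.6° = 0.8348.
Στ = 0 ⇒ T × 3.39 × 0.8348 = 1207 ⇒ T = 1207 / 2.83 = 427 N.

T ≈ 427 N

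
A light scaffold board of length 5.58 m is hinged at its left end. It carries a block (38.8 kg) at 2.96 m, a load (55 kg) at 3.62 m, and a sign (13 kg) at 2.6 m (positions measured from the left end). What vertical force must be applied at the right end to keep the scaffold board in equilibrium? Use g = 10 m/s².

F ≈ 623 N

Take moments about the left end.
Block: 38.8 × 10 = 388 N down at 2.96 m → arm 2.96 m, τ = 388 × 2.96 = 1148 N·m clockwise.
Load: 55 × 10 = 550 N down at 3.62 m → arm 3.62 m, τ = 550 × 3.62 = 1991 N·m clockwise.
Sign: 13 × 10 = 130 N down at 2.6 m → arm 2.6 m, τ = 130 × 2.6 = 338 N·m clockwise.
Net moment of the loads = 3477 N·m clockwise.
The upward force F acts at the right end, arm 5.58 m, giving F × 5.58 counterclockwise.
Setting net torque to zero: F × 5.58 = 3477 → F = 3477 / 5.58 = 623 N.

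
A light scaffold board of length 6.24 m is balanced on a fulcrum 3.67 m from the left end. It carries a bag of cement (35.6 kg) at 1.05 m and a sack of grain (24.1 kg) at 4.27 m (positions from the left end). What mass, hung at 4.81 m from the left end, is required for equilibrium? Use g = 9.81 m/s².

m ≈ 69.1 kg

Taking torques about the fulcrum (at 3.67 m from the left end):
Bag of cement: 35.6 × 9.81 = 349.2 N down at 1.05 m → arm 2.62 m, τ = 349.2 × 2.62 = 914.9 N·m counterclockwise.
Sack of grain: 24.1 × 9.81 = 236.4 N down at 4.27 m → arm 0.6 m, τ = 236.4 × 0.6 = 141.8 N·m clockwise.
Net moment of known loads = 773.1 N·m counterclockwise.
An unknown mass m at 4.81 m has arm 1.14 m; its moment is m·g·1.14 clockwise.
Setting net torque to zero: m × 9.81 × 1.14 = 773.1 → m = 773.1 / (9.81 × 1.14) = 69.1 kg.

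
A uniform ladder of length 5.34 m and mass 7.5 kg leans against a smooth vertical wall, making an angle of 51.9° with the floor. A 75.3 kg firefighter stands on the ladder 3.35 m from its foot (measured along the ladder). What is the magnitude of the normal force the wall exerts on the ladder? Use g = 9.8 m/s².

N_wall ≈ 392 N

Sum moments about the foot of the ladder (the floor normal and friction both act there and drop out).
Ladder weight 7.5×9.8 = 73.5 N acts at 2.67 m along the ladder; its horizontal arm is 2.67·cos51.9° = 1.647 m → τ = 121.1 N·m clockwise.
Firefighter: 75.3×9.8 = 737.9 N at 3.35 m → arm 2.067 m → τ = 1525 N·m clockwise.
Wall normal N acts horizontally at the top; its moment arm is the height L sinθ = 5.34·sin51.9° = 4.202 m, counterclockwise.
Στ = 0 ⇒ N × 4.202 = 1646 ⇒ N = 392 N.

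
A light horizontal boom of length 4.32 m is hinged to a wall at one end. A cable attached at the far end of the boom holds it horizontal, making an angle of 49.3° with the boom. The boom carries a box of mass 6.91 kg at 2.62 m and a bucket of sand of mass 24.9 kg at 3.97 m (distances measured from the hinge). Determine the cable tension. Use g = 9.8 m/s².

T ≈ 350 N

About the hinge:
Box: 6.91 × 9.8 = 67.72 N down at 2.62 m → arm 2.62 m, τ = 67.72 × 2.62 = 177.4 N·m clockwise.
Bucket of sand: 24.9 × 9.8 = 244 N down at 3.97 m → arm 3.97 m, τ = 244 × 3.97 = 968.7 N·m clockwise.
Total clockwise load moment = 1146 N·m.
The cable tension T acts at 4.32 m; only its component perpendicular to the boom, T sinθ, produces torque. sin 49.3° = 0.7581.
For rotational equilibrium, T × 4.32 × 0.7581 = 1146, so T = 1146 / 3.275 = 350 N.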